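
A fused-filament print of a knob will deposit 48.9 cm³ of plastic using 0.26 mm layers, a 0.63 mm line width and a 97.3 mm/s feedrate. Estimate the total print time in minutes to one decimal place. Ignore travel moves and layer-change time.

Bead cross-section: 0.26 × 0.63 → 0.1638 mm².
Total extruded path = 48900/0.1638 = 298534.8 mm.
Extrusion time = 298534.8 / 97.3 = 3068.2 s.
Converting: 3068.2 s = 51.1 minutes.

51.1 minutes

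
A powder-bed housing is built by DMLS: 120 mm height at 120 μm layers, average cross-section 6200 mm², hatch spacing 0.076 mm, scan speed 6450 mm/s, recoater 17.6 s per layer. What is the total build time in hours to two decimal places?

Layer count = ceil(120 / 0.12) = 1000.
Hatch length per layer: 6200 / 0.076 → 81578.9 mm.
Laser time per layer: 81578.9 / 6450 → 12.6479 s.
Time per layer: 12.6479 + 17.6 → 30.2479 s.
Build time = 1000 × 30.2479 = 30247.9 s = 8.40 hours.

8.40 hours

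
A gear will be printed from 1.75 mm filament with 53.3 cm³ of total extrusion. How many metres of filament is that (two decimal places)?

Cross-section of 1.75 mm filament: π·(1.75/2)² = 2.4053 mm².
L = 53300 mm³ / 2.4053 mm² = 22159.4 mm, i.e. 22.16 m.

22.16 m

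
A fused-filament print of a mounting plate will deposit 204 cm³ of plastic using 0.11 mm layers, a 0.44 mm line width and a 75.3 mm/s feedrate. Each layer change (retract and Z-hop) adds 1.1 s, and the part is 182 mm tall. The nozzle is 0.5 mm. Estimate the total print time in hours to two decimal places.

16.05 hours

Extrusion cross-section = 0.11 × 0.44, so 0.0484 mm².
Path length: 204000 mm³ / 0.0484 mm² → 4214876 mm.
Extrusion time: 4214876 / 75.3 → 55974.4 s.
Number of layers: 182 / 0.11 → 1655 (rounded up).
Z-hop total = 1655 × 1.1 = 1820.5 s.
Altogether 55974.4 + 1820.5 = 57794.9 s, i.e. 16.05 hours.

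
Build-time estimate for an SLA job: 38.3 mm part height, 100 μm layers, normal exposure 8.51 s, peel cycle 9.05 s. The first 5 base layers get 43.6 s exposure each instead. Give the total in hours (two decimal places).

1.92 hours

Number of layers: 38.3 / 0.1 → 383 (rounded up).
Burn-in layers: 5 × (43.6 + 9.05) → 263.25 s.
Regular layers = 378 × (8.51 + 9.05), so 6637.68 s.
Total = 263.25 + 6637.68 = 6900.93 s = 1.92 hours.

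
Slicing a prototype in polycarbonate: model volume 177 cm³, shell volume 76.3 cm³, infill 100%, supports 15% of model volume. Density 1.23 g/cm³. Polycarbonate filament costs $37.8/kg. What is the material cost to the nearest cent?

Volume inside the shell: 177 − 76.3 → 100.7 cm³.
Infill deposited: 1.00 × 100.7 → 100.7 cm³.
Support = 0.15 × 177, so 26.55 cm³.
Total extruded = 76.3 + 100.7 + 26.55, so 203.55 cm³.
Mass: 203.55 × 1.23 → 250.3665 g.
At $37.8/kg: 250.3665/1000 × 37.8 = $9.46.

$9.46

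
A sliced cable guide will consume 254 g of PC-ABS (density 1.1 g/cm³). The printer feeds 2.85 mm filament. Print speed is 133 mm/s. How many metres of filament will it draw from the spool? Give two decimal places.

Extruded volume: 254/1.1 = 230.9091 cm³ (230909.1 mm³).
Cross-section of 2.85 mm filament: π·(2.85/2)² = 6.3794 mm².
L = V/A = 230909.1/6.3794 = 36196.05 mm → 36.20 m.

36.20 m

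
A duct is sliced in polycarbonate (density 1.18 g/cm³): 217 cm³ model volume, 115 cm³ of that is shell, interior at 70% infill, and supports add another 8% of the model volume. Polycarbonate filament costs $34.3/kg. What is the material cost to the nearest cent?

Volume inside the shell = 217 − 115, so 102 cm³.
Deposited infill = 0.70 × 102 = 71.4 cm³.
Support = 0.08 × 217 = 17.36 cm³.
Total extruded: 115 + 71.4 + 17.36 → 203.76 cm³.
Mass: 203.76 × 1.18 → 240.4368 g.
Cost = 240.4368 g / 1000 × $34.3/kg = $8.25.

$8.25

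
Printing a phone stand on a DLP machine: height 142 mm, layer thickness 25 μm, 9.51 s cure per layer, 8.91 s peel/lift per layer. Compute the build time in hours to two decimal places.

29.06 hours

Layers = ⌈142/0.025⌉ = 5680.
Per-layer time = 9.51 + 8.91 = 18.42 s.
Total = 5680 × 18.42 = 104625.6 s = 29.06 hours.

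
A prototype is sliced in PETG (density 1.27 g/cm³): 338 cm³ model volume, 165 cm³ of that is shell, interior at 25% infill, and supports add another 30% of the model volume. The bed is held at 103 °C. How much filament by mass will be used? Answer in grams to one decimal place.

393.3 g

Infill region = 338 − 165 = 173 cm³.
Infill volume = 0.25 × 173 = 43.25 cm³.
Support: 0.30 × 338 → 101.4 cm³.
Total extruded: 165 + 43.25 + 101.4 → 309.65 cm³.
Mass: 309.65 × 1.27 → 393.2555 g.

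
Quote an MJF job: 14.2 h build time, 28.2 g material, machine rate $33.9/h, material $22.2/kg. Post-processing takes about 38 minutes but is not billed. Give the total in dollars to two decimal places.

$482.01

Machine cost = 33.9 × 14.2, so $481.38.
Material charge = 22.2 × 28.2/1000, so $0.62604.
Total = 481.38 + 0.62604 = 482.00604 ≈ $482.01.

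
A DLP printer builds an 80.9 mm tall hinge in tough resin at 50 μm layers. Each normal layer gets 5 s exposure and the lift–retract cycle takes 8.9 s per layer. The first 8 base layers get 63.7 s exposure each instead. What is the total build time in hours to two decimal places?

6.38 hours

Layers = ⌈80.9/0.05⌉ = 1618.
Base layers = 8 × (63.7 + 8.9) = 580.8 s.
Normal layers = 1610 × (5 + 8.9), so 22379 s.
Total = 580.8 + 22379 = 22959.8 s = 6.38 hours.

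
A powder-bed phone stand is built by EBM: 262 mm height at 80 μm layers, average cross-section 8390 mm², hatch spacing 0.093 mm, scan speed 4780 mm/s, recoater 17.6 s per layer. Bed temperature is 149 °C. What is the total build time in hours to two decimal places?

Layer count = ceil(262 / 0.08) = 3275.
Per-layer scan distance = 8390 / 0.093 = 90215.1 mm.
Scan time per layer: 90215.1 / 4780 → 18.8735 s.
Per-layer time: 18.8735 + 17.6 → 36.4735 s.
3275 layers × 36.4735 s/layer = 119450.7125 s, i.e. 33.18 hours.

33.18 hours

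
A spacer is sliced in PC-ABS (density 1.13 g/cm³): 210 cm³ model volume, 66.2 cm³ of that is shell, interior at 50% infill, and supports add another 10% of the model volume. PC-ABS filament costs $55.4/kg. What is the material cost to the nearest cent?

Infill region = 210 − 66.2 = 143.8 cm³.
Infill volume: 0.50 × 143.8 → 71.9 cm³.
Support = 0.10 × 210, so 21 cm³.
Total extruded = 66.2 + 71.9 + 21 = 159.1 cm³.
Mass = 159.1 × 1.13, so 179.783 g.
Cost = 179.783 g / 1000 × $55.4/kg = $9.96.

$9.96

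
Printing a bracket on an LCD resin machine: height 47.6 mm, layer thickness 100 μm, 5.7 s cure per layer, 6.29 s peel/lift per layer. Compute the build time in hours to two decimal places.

1.59 hours

Layer count = ceil(47.6 / 0.1) = 476.
Cycle time = 5.7 + 6.29 = 11.99 s.
Total = 476 × 11.99 = 5707.24 s = 1.59 hours.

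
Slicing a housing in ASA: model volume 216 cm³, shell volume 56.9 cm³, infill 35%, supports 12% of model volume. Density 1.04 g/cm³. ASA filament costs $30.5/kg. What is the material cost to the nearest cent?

$4.39

Interior volume = 216 − 56.9, so 159.1 cm³.
Deposited infill = 0.35 × 159.1 = 55.685 cm³.
Support = 0.12 × 216 = 25.92 cm³.
Deposited volume = 56.9 + 55.685 + 25.92, so 138.505 cm³.
Mass: 138.505 × 1.04 → 144.0452 g.
Cost = 144.0452 g / 1000 × $30.5/kg = $4.39.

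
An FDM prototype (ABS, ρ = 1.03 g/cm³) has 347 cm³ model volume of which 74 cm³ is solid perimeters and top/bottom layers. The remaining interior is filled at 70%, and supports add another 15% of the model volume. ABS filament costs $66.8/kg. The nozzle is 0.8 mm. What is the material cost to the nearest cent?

Interior volume: 347 − 74 → 273 cm³.
Infill volume = 0.70 × 273 = 191.1 cm³.
Support = 0.15 × 347 = 52.05 cm³.
Total extruded: 74 + 191.1 + 52.05 → 317.15 cm³.
Mass = 317.15 × 1.03, so 326.6645 g.
At $66.8/kg: 326.6645/1000 × 66.8 = $21.82.

$21.82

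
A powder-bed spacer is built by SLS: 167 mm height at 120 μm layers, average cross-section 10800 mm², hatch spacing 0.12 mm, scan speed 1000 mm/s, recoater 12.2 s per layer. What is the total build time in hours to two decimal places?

39.52 hours

Layers = ⌈167/0.12⌉ = 1392.
Scan path per layer = 10800 / 0.12, so 90000 mm.
Laser time per layer = 90000 / 1000 = 90 s.
Per-layer time = 90 + 12.2 = 102.2 s.
1392 layers × 102.2 s/layer = 142262.4 s, i.e. 39.52 hours.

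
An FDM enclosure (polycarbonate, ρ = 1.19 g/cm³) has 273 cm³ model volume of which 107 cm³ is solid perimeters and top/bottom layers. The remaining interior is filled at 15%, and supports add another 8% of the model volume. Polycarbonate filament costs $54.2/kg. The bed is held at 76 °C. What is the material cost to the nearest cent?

Interior volume: 273 − 107 → 166 cm³.
Infill deposited: 0.15 × 166 → 24.9 cm³.
Support: 0.08 × 273 → 21.84 cm³.
Total extruded = 107 + 24.9 + 21.84 = 153.74 cm³.
Mass = 153.74 × 1.19, so 182.9506 g.
At $54.2/kg: 182.9506/1000 × 54.2 = $9.92.

$9.92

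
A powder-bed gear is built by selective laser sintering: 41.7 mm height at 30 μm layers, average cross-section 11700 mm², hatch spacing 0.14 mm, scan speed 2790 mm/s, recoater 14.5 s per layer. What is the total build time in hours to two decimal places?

17.16 hours

Layers = ⌈41.7/0.03⌉ = 1390.
Scan path per layer = 11700 / 0.14, so 83571.4 mm.
Scan time per layer: 83571.4 / 2790 → 29.9539 s.
Layer cycle: 29.9539 + 14.5 → 44.4539 s.
Build time = 1390 × 44.4539 = 61790.921 s = 17.16 hours.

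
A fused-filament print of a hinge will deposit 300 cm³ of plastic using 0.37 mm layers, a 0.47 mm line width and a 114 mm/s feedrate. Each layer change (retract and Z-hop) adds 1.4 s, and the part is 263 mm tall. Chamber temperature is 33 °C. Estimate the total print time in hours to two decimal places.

Extrusion cross-section = 0.37 × 0.47, so 0.1739 mm².
Toolpath length = 300 cm³ / 0.1739 mm² = 300000 / 0.1739 = 1725129.4 mm.
Time extruding = 1725129.4 / 114 = 15132.7 s.
Layer count = ceil(263 / 0.37) = 711.
Non-print overhead: 711 × 1.4 → 995.4 s.
Total = 15132.7 + 995.4 = 16128.1 s = 4.48 hours.

4.48 hours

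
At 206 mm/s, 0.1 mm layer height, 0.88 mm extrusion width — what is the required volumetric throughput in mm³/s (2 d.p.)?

18.13

Bead cross-section = 0.1 × 0.88 = 0.088 mm².
Q = v·A = 206 × 0.088 = 18.13 mm³/s.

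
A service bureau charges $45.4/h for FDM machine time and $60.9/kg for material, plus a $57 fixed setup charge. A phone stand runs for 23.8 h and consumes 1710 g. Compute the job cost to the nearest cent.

$1241.66

Machine-time cost = 45.4 × 23.8 = $1080.52.
Feedstock cost = 60.9 × 1710/1000 = $104.139.
Adding setup: 1080.52 + 104.139 + 57 → 1241.659 ≈ $1241.66.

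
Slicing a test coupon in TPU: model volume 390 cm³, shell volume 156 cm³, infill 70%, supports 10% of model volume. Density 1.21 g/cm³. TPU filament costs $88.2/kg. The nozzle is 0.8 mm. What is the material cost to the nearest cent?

$38.29

Infill region = 390 − 156, so 234 cm³.
Deposited infill: 0.70 × 234 → 163.8 cm³.
Support = 0.10 × 390 = 39 cm³.
Deposited volume: 156 + 163.8 + 39 → 358.8 cm³.
Mass = 358.8 × 1.21 = 434.148 g.
Cost = 434.148 g / 1000 × $88.2/kg = $38.29.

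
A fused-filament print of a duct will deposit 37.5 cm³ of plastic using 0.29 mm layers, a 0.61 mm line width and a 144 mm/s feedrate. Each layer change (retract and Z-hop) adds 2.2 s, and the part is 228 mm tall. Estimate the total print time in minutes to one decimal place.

Bead cross-section = 0.29 × 0.61, so 0.1769 mm².
Toolpath length = 37.5 cm³ / 0.1769 mm² = 37500 / 0.1769 = 211984.2 mm.
Extrusion time = 211984.2 / 144, so 1472.1 s.
Layers = ⌈228/0.29⌉ = 787.
Z-hop total = 787 × 2.2, so 1731.4 s.
Total = 1472.1 + 1731.4 = 3203.5 s = 53.4 minutes.

53.4 minutes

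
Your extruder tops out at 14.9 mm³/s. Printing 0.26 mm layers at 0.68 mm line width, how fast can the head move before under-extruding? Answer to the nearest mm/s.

Bead cross-section = 0.26 × 0.68, so 0.1768 mm².
Max speed = 14.9 / 0.1768 = 84.28 ≈ 84 mm/s.

84 mm/s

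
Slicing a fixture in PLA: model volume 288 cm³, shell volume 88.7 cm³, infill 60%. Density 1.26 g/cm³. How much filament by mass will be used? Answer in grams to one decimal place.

262.4 g

Interior volume: 288 − 88.7 → 199.3 cm³.
Deposited infill = 0.60 × 199.3 = 119.58 cm³.
Total extruded = 88.7 + 119.58, so 208.28 cm³.
Mass = 208.28 × 1.26, so 262.4328 g.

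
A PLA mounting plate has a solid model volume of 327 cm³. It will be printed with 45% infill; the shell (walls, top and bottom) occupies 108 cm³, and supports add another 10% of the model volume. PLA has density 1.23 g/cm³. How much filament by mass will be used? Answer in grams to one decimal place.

Interior volume = 327 − 108 = 219 cm³.
Infill volume = 0.45 × 219, so 98.55 cm³.
Support = 0.10 × 327, so 32.7 cm³.
Deposited volume: 108 + 98.55 + 32.7 → 239.25 cm³.
Mass: 239.25 × 1.23 → 294.2775 g.

294.3 g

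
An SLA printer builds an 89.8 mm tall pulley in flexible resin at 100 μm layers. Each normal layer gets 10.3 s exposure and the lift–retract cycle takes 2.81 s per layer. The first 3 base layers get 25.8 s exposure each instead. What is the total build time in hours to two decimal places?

3.28 hours

Layer count = ceil(89.8 / 0.1) = 898.
Base layers = 3 × (25.8 + 2.81) = 85.83 s.
Remaining layers: 895 × (10.3 + 2.81) → 11733.45 s.
Sum: 85.83 + 11733.45 = 11819.28 s → 3.28 hours.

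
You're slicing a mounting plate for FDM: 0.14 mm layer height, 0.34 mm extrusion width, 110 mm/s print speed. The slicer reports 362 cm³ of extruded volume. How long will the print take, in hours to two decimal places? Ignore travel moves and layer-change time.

19.20 hours

Extrusion cross-section = 0.14 × 0.34 = 0.0476 mm².
Total extruded path = 362000/0.0476 = 7605042 mm.
Print-move time: 7605042 / 110 → 69136.7 s.
69136.7 s = 19.20 hours.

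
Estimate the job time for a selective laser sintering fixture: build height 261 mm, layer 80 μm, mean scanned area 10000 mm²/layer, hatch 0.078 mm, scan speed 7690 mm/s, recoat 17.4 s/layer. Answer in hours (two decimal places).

30.88 hours

Layers = ⌈261/0.08⌉ = 3263.
Scan path per layer: 10000 / 0.078 → 128205.1 mm.
Laser time per layer: 128205.1 / 7690 → 16.6717 s.
Per-layer time = 16.6717 + 17.4, so 34.0717 s.
3263 layers × 34.0717 s/layer = 111175.9571 s, i.e. 30.88 hours.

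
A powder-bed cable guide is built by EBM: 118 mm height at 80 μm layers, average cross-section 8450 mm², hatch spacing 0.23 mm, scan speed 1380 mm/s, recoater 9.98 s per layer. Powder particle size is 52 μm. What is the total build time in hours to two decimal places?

Layers = ⌈118/0.08⌉ = 1475.
Scan path per layer: 8450 / 0.23 → 36739.1 mm.
Scan time per layer = 36739.1 / 1380 = 26.6225 s.
Layer cycle = 26.6225 + 9.98 = 36.6025 s.
Build time = 1475 × 36.6025 = 53988.6875 s = 15.00 hours.

15.00 hours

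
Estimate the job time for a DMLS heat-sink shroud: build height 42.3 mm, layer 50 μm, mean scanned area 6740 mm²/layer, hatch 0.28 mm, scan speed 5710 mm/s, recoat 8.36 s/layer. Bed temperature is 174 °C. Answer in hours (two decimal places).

2.96 hours

Layers = ⌈42.3/0.05⌉ = 846.
Hatch length per layer: 6740 / 0.28 → 24071.4 mm.
Laser time per layer: 24071.4 / 5710 → 4.2157 s.
Layer cycle = 4.2157 + 8.36, so 12.5757 s.
Total: 846 × 12.5757 s = 10639.0422 s → 2.96 hours.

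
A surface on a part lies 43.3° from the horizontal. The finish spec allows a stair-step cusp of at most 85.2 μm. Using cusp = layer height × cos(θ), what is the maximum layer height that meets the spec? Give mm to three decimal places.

0.117 mm

t = h_c / cos θ = 0.0852 / 0.7278 = 0.117 mm.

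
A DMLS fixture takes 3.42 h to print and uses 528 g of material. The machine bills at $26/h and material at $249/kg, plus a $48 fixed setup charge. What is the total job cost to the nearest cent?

$268.39

Machine-time cost = 26 × 3.42, so $88.92.
Feedstock cost = 249 × 528/1000, so $131.472.
Total = 88.92 + 131.472 + 48 = 268.392 ≈ $268.39.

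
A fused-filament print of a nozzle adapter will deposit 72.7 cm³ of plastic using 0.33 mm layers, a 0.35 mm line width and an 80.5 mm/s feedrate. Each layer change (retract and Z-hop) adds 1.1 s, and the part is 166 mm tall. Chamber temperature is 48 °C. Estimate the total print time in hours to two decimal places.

Line area: 0.33 × 0.35 → 0.1155 mm².
Toolpath length = 72.7 cm³ / 0.1155 mm² = 72700 / 0.1155 = 629437.2 mm.
Extrusion time: 629437.2 / 80.5 → 7819.1 s.
Layer count = ceil(166 / 0.33) = 504.
Layer-change overhead = 504 × 1.1, so 554.4 s.
Total = 7819.1 + 554.4 = 8373.5 s = 2.33 hours.

2.33 hours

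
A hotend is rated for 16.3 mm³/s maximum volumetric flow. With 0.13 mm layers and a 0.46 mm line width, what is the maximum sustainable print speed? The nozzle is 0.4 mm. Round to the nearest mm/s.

Extrusion cross-section = 0.13 × 0.46 = 0.0598 mm².
Max speed = 16.3 / 0.0598 = 272.58 ≈ 273 mm/s.

273 mm/s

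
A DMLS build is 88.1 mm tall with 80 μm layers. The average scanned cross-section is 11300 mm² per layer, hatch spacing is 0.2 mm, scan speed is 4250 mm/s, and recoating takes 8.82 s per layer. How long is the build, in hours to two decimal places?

Number of layers: 88.1 / 0.08 → 1102 (rounded up).
Per-layer scan distance = 11300 / 0.2 = 56500 mm.
Laser time per layer: 56500 / 4250 → 13.2941 s.
Time per layer = 13.2941 + 8.82, so 22.1141 s.
1102 layers × 22.1141 s/layer = 24369.7382 s, i.e. 6.77 hours.

6.77 hours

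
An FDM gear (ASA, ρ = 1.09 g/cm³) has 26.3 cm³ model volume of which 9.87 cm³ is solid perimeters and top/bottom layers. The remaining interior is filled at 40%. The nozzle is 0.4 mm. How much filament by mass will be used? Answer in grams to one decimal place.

Infill region = 26.3 − 9.87 = 16.43 cm³.
Deposited infill = 0.40 × 16.43 = 6.572 cm³.
Deposited volume = 9.87 + 6.572 = 16.442 cm³.
Mass = 16.442 × 1.09 = 17.92178 g.

17.9 g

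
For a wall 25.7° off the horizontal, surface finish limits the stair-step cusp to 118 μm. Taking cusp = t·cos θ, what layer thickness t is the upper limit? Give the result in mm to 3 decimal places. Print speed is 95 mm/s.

cos(25.7°) = 0.9011; t_max = 0.118/0.9011 = 0.131 mm.

0.131 mm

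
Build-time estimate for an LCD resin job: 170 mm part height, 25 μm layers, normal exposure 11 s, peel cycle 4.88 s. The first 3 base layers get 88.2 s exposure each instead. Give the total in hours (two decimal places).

30.06 hours

Number of layers: 170 / 0.025 → 6800 (rounded up).
Bottom layers = 3 × (88.2 + 4.88) = 279.24 s.
Remaining layers = 6797 × (11 + 4.88), so 107936.36 s.
Sum: 279.24 + 107936.36 = 108215.6 s → 30.06 hours.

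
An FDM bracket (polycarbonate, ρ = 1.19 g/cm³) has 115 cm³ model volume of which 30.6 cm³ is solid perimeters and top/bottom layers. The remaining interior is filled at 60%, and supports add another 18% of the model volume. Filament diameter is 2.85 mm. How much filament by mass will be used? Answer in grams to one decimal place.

Infill region: 115 − 30.6 → 84.4 cm³.
Infill deposited = 0.60 × 84.4, so 50.64 cm³.
Support = 0.18 × 115 = 20.7 cm³.
Total extruded: 30.6 + 50.64 + 20.7 → 101.94 cm³.
Mass = 101.94 × 1.19 = 121.3086 g.

121.3 g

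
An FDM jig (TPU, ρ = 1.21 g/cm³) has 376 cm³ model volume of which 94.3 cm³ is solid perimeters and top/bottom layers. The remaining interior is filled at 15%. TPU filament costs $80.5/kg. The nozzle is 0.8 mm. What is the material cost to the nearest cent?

Volume inside the shell: 376 − 94.3 → 281.7 cm³.
Infill volume: 0.15 × 281.7 → 42.255 cm³.
Deposited volume: 94.3 + 42.255 → 136.555 cm³.
Mass = 136.555 × 1.21, so 165.23155 g.
Cost = 165.23155 g / 1000 × $80.5/kg = $13.30.

$13.30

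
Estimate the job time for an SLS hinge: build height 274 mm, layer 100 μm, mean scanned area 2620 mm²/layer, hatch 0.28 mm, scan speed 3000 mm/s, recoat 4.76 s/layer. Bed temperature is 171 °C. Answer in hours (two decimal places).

6.00 hours

Layer count = ceil(274 / 0.1) = 2740.
Hatch length per layer = 2620 / 0.28 = 9357.1 mm.
Laser time per layer = 9357.1 / 3000 = 3.119 s.
Per-layer time = 3.119 + 4.76 = 7.879 s.
Total: 2740 × 7.879 s = 21588.46 s → 6.00 hours.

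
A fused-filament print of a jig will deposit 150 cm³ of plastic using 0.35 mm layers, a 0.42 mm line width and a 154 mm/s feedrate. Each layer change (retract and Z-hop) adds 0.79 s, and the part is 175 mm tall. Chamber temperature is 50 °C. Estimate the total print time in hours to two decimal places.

1.95 hours

Bead cross-section: 0.35 × 0.42 → 0.147 mm².
Path length: 150000 mm³ / 0.147 mm² → 1020408.2 mm.
Time extruding = 1020408.2 / 154 = 6626 s.
Number of layers: 175 / 0.35 → 500 (rounded up).
Layer-change overhead = 500 × 0.79, so 395 s.
Total = 6626 + 395 = 7021 s = 1.95 hours.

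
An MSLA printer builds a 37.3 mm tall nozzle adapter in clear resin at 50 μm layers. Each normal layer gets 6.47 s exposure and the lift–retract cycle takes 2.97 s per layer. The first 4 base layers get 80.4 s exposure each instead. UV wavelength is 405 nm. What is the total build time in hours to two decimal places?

Number of layers: 37.3 / 0.05 → 746 (rounded up).
Base layers: 4 × (80.4 + 2.97) → 333.48 s.
Remaining layers: 742 × (6.47 + 2.97) → 7004.48 s.
Total = 333.48 + 7004.48 = 7337.96 s = 2.04 hours.

2.04 hours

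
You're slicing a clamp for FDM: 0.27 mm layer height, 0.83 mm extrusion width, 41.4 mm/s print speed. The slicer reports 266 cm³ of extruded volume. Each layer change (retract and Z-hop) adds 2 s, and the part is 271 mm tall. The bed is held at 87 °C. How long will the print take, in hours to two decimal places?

Extrusion cross-section = 0.27 × 0.83 = 0.2241 mm².
Toolpath length = 266 cm³ / 0.2241 mm² = 266000 / 0.2241 = 1186970.1 mm.
Print-move time = 1186970.1 / 41.4, so 28670.8 s.
Layer count = ceil(271 / 0.27) = 1004.
Layer-change overhead = 1004 × 2, so 2008 s.
Altogether 28670.8 + 2008 = 30678.8 s, i.e. 8.52 hours.

8.52 hours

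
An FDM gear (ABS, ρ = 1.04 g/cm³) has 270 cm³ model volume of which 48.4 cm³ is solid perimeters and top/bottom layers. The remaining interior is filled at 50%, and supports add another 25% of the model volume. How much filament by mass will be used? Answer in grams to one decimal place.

Infill region = 270 − 48.4 = 221.6 cm³.
Infill volume = 0.50 × 221.6, so 110.8 cm³.
Support = 0.25 × 270, so 67.5 cm³.
Deposited volume = 48.4 + 110.8 + 67.5, so 226.7 cm³.
Mass = 226.7 × 1.04 = 235.768 g.

235.8 g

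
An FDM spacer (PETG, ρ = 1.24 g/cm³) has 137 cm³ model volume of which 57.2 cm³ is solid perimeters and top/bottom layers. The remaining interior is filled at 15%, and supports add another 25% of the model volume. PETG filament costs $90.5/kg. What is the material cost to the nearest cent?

$11.61

Volume inside the shell = 137 − 57.2, so 79.8 cm³.
Infill deposited: 0.15 × 79.8 → 11.97 cm³.
Support = 0.25 × 137, so 34.25 cm³.
Deposited volume = 57.2 + 11.97 + 34.25 = 103.42 cm³.
Mass: 103.42 × 1.24 → 128.2408 g.
At $90.5/kg: 128.2408/1000 × 90.5 = $11.61.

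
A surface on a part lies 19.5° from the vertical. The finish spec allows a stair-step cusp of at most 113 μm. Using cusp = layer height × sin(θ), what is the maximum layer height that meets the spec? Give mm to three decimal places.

0.339 mm

sin(19.5°) = 0.3338; t_max = 0.113/0.3338 = 0.339 mm.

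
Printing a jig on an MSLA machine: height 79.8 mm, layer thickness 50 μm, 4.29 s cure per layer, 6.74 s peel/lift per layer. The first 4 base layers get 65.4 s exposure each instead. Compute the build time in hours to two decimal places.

4.96 hours

Number of layers: 79.8 / 0.05 → 1596 (rounded up).
Bottom layers = 4 × (65.4 + 6.74) = 288.56 s.
Normal layers = 1592 × (4.29 + 6.74), so 17559.76 s.
Sum: 288.56 + 17559.76 = 17848.32 s → 4.96 hours.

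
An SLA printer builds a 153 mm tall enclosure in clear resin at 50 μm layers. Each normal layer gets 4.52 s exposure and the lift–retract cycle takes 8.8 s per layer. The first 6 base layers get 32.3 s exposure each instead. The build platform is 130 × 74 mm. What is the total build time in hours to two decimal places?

11.37 hours

Layer count = ceil(153 / 0.05) = 3060.
Base layers = 6 × (32.3 + 8.8), so 246.6 s.
Regular layers = 3054 × (4.52 + 8.8), so 40679.28 s.
Sum: 246.6 + 40679.28 = 40925.88 s → 11.37 hours.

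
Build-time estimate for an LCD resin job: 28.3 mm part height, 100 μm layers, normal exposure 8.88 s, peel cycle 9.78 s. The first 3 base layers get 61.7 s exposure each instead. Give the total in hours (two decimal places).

1.51 hours

Number of layers: 28.3 / 0.1 → 283 (rounded up).
Bottom layers: 3 × (61.7 + 9.78) → 214.44 s.
Normal layers = 280 × (8.88 + 9.78) = 5224.8 s.
Sum: 214.44 + 5224.8 = 5439.24 s → 1.51 hours.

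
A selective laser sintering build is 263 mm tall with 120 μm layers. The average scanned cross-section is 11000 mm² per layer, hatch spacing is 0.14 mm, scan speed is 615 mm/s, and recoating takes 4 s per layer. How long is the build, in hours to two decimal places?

Layer count = ceil(263 / 0.12) = 2192.
Per-layer scan distance = 11000 / 0.14 = 78571.4 mm.
Scan time per layer = 78571.4 / 615, so 127.7584 s.
Per-layer time = 127.7584 + 4, so 131.7584 s.
Total: 2192 × 131.7584 s = 288814.4128 s → 80.23 hours.

80.23 hours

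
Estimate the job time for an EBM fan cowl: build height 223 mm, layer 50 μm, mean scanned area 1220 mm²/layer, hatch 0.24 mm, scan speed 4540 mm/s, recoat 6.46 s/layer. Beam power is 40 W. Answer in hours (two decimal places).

9.39 hours

Number of layers: 223 / 0.05 → 4460 (rounded up).
Hatch length per layer = 1220 / 0.24, so 5083.3 mm.
Beam time per layer: 5083.3 / 4540 → 1.1197 s.
Per-layer time: 1.1197 + 6.46 → 7.5797 s.
Build time = 4460 × 7.5797 = 33805.462 s = 9.39 hours.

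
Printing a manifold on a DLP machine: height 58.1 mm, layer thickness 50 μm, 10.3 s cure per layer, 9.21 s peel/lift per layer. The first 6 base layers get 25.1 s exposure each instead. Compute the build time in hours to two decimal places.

6.32 hours

Number of layers: 58.1 / 0.05 → 1162 (rounded up).
Base layers = 6 × (25.1 + 9.21) = 205.86 s.
Regular layers: 1156 × (10.3 + 9.21) → 22553.56 s.
Total = 205.86 + 22553.56 = 22759.42 s = 6.32 hours.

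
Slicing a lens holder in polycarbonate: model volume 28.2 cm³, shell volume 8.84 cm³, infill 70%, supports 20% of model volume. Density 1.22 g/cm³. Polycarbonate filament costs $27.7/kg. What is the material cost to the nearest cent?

Interior volume: 28.2 − 8.84 → 19.36 cm³.
Infill volume: 0.70 × 19.36 → 13.552 cm³.
Support = 0.20 × 28.2, so 5.64 cm³.
Total printed volume = 8.84 + 13.552 + 5.64 = 28.032 cm³.
Mass: 28.032 × 1.22 → 34.19904 g.
At $27.7/kg: 34.19904/1000 × 27.7 = $0.95.

$0.95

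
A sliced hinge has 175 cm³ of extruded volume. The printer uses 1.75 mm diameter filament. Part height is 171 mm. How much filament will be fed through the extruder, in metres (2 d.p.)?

72.76 m

A = π r² = π × 0.875² = 2.4053 mm².
L = 175000 mm³ / 2.4053 mm² = 72756 mm, i.e. 72.76 m.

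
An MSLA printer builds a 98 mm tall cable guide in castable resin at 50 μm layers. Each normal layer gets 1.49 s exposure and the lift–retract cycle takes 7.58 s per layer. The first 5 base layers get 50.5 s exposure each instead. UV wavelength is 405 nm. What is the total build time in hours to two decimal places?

5.01 hours

Layers = ⌈98/0.05⌉ = 1960.
Burn-in layers = 5 × (50.5 + 7.58) = 290.4 s.
Remaining layers = 1955 × (1.49 + 7.58) = 17731.85 s.
Total = 290.4 + 17731.85 = 18022.25 s = 5.01 hours.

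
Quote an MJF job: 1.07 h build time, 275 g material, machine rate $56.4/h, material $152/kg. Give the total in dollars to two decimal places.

Machine cost = 56.4 × 1.07 = $60.348.
Material cost = 152 × 275/1000, so $41.80.
Total = 60.348 + 41.80 = 102.148 ≈ $102.15.

$102.15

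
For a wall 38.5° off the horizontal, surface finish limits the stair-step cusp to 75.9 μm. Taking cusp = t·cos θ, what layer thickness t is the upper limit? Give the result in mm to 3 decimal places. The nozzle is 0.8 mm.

Layer height = cusp / cos(38.5°) = 0.0759 / 0.7826 = 0.097 mm.

0.097 mm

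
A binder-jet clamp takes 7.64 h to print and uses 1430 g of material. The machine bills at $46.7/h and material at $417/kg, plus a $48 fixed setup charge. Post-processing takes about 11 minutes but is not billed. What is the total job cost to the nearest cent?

$1001.10

Machine-time cost = 46.7 × 7.64, so $356.788.
Feedstock cost: 417 × 1430/1000 → $596.31.
Total = 356.788 + 596.31 + 48 = 1001.098 ≈ $1001.10.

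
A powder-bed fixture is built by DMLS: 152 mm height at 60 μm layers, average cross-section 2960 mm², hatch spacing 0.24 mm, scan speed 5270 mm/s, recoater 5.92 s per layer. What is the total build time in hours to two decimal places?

5.81 hours

Number of layers: 152 / 0.06 → 2534 (rounded up).
Hatch length per layer = 2960 / 0.24 = 12333.3 mm.
Scan time per layer = 12333.3 / 5270, so 2.3403 s.
Time per layer: 2.3403 + 5.92 → 8.2603 s.
Build time = 2534 × 8.2603 = 20931.6002 s = 5.81 hours.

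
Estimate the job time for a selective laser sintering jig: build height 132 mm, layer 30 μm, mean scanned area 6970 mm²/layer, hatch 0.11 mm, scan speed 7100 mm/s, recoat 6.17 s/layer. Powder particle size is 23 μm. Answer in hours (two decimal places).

Layer count = ceil(132 / 0.03) = 4400.
Hatch length per layer = 6970 / 0.11 = 63363.6 mm.
Scan time per layer = 63363.6 / 7100, so 8.9245 s.
Time per layer = 8.9245 + 6.17, so 15.0945 s.
Total: 4400 × 15.0945 s = 66415.8 s → 18.45 hours.

18.45 hours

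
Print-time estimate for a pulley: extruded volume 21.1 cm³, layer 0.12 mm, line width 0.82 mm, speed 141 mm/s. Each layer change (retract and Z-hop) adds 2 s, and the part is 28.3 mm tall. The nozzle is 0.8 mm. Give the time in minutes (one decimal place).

33.2 minutes

Extrusion cross-section = 0.12 × 0.82 = 0.0984 mm².
Toolpath length = 21.1 cm³ / 0.0984 mm² = 21100 / 0.0984 = 214430.9 mm.
Print-move time = 214430.9 / 141, so 1520.8 s.
Layers = ⌈28.3/0.12⌉ = 236.
Layer-change overhead: 236 × 2 → 472 s.
Total = 1520.8 + 472 = 1992.8 s = 33.2 minutes.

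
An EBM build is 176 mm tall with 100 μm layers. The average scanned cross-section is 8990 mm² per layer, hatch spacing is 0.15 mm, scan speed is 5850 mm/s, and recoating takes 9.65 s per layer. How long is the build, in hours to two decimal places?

Layer count = ceil(176 / 0.1) = 1760.
Hatch length per layer = 8990 / 0.15 = 59933.3 mm.
Beam time per layer = 59933.3 / 5850, so 10.245 s.
Time per layer = 10.245 + 9.65 = 19.895 s.
Total: 1760 × 19.895 s = 35015.2 s → 9.73 hours.

9.73 hours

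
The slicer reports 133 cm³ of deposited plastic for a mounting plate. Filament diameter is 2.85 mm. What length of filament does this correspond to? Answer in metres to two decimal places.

20.85 m

Cross-section of 2.85 mm filament: π·(2.85/2)² = 6.3794 mm².
L = 133000 mm³ / 6.3794 mm² = 20848.36 mm, i.e. 20.85 m.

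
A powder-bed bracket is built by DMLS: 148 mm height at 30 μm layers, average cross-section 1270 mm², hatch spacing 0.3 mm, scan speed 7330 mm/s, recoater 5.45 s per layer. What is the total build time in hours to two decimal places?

8.26 hours

Layers = ⌈148/0.03⌉ = 4934.
Hatch length per layer = 1270 / 0.3, so 4233.3 mm.
Per-layer scan time = 4233.3 / 7330 = 0.5775 s.
Time per layer = 0.5775 + 5.45, so 6.0275 s.
Total: 4934 × 6.0275 s = 29739.685 s → 8.26 hours.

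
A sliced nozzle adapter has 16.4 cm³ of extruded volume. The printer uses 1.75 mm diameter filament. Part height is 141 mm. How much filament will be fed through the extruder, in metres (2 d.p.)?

Filament cross-section = π × (1.75/2)² = 2.4053 mm².
L = 16400 mm³ / 2.4053 mm² = 6818.28 mm, i.e. 6.82 m.

6.82 m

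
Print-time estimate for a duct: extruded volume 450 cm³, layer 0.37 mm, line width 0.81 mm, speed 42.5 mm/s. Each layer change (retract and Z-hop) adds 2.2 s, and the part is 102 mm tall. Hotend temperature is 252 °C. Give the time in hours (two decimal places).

9.98 hours

Line area: 0.37 × 0.81 → 0.2997 mm².
Toolpath length = 450 cm³ / 0.2997 mm² = 450000 / 0.2997 = 1501501.5 mm.
Print-move time: 1501501.5 / 42.5 → 35329.4 s.
Number of layers: 102 / 0.37 → 276 (rounded up).
Non-print overhead: 276 × 2.2 → 607.2 s.
Altogether 35329.4 + 607.2 = 35936.6 s, i.e. 9.98 hours.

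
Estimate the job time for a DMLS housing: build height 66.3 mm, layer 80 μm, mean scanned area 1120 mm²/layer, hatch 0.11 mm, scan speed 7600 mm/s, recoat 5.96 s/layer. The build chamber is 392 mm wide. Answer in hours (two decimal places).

Number of layers: 66.3 / 0.08 → 829 (rounded up).
Hatch length per layer: 1120 / 0.11 → 10181.8 mm.
Per-layer scan time: 10181.8 / 7600 → 1.3397 s.
Per-layer time = 1.3397 + 5.96 = 7.2997 s.
Total: 829 × 7.2997 s = 6051.4513 s → 1.68 hours.

1.68 hours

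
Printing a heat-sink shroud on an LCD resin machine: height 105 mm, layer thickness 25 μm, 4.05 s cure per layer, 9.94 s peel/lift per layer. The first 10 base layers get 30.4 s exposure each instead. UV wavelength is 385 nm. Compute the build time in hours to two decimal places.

16.39 hours

Layer count = ceil(105 / 0.025) = 4200.
Bottom layers: 10 × (30.4 + 9.94) → 403.4 s.
Remaining layers = 4190 × (4.05 + 9.94) = 58618.1 s.
Total = 403.4 + 58618.1 = 59021.5 s = 16.39 hours.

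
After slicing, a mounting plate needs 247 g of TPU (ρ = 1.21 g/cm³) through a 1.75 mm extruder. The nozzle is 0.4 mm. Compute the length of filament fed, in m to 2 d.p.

84.87 m

Volume = 247 g / 1.21 g·cm⁻³ = 204.1322 cm³ = 204132.2 mm³.
A = π r² = π × 0.875² = 2.4053 mm².
L = V/A = 204132.2/2.4053 = 84867.67 mm → 84.87 m.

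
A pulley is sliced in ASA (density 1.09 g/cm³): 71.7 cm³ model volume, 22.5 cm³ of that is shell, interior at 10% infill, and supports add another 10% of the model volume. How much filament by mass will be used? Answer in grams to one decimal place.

Interior volume: 71.7 − 22.5 → 49.2 cm³.
Infill deposited: 0.10 × 49.2 → 4.92 cm³.
Support = 0.10 × 71.7 = 7.17 cm³.
Deposited volume = 22.5 + 4.92 + 7.17, so 34.59 cm³.
Mass = 34.59 × 1.09 = 37.7031 g.

37.7 g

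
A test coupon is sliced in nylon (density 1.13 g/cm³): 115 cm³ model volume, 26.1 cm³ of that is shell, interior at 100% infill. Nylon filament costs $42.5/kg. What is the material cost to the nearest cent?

Volume inside the shell: 115 − 26.1 → 88.9 cm³.
Deposited infill = 1.00 × 88.9, so 88.9 cm³.
Total printed volume = 26.1 + 88.9, so 115 cm³.
Mass = 115 × 1.13 = 129.95 g.
Cost = 129.95 g / 1000 × $42.5/kg = $5.52.

$5.52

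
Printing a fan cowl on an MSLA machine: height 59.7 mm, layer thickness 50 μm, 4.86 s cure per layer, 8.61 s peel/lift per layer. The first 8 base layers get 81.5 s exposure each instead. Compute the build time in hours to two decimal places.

4.64 hours

Number of layers: 59.7 / 0.05 → 1194 (rounded up).
Bottom layers = 8 × (81.5 + 8.61) = 720.88 s.
Regular layers = 1186 × (4.86 + 8.61), so 15975.42 s.
Sum: 720.88 + 15975.42 = 16696.3 s → 4.64 hours.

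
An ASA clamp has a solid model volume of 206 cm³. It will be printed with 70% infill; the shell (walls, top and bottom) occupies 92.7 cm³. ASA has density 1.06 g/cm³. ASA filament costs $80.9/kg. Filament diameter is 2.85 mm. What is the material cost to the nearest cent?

Infill region = 206 − 92.7 = 113.3 cm³.
Infill volume = 0.70 × 113.3, so 79.31 cm³.
Deposited volume = 92.7 + 79.31 = 172.01 cm³.
Mass = 172.01 × 1.06, so 182.3306 g.
Cost = 182.3306 g / 1000 × $80.9/kg = $14.75.

$14.75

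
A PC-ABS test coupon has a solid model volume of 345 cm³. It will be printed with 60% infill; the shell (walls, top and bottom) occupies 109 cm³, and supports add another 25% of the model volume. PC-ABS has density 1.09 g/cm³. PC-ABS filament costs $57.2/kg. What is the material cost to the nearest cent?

Infill region = 345 − 109, so 236 cm³.
Deposited infill = 0.60 × 236, so 141.6 cm³.
Support = 0.25 × 345 = 86.25 cm³.
Deposited volume = 109 + 141.6 + 86.25, so 336.85 cm³.
Mass = 336.85 × 1.09, so 367.1665 g.
At $57.2/kg: 367.1665/1000 × 57.2 = $21.00.

$21.00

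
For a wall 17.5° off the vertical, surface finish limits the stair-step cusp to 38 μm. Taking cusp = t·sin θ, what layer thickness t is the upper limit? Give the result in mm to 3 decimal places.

0.126 mm

t = h_c / sin θ = 0.038 / 0.3007 = 0.126 mm.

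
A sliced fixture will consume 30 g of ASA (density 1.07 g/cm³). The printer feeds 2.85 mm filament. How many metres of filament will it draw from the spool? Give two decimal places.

Extruded volume: 30/1.07 = 28.0374 cm³ (28037.4 mm³).
Filament cross-section = π × (2.85/2)² = 6.3794 mm².
L = V/A = 28037.4/6.3794 = 4394.99 mm → 4.39 m.

4.39 m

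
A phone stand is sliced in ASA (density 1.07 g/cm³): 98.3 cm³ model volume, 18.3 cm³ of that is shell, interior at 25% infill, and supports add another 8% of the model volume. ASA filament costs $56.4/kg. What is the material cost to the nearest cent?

Infill region = 98.3 − 18.3, so 80 cm³.
Deposited infill: 0.25 × 80 → 20 cm³.
Support: 0.08 × 98.3 → 7.864 cm³.
Deposited volume = 18.3 + 20 + 7.864 = 46.164 cm³.
Mass = 46.164 × 1.07 = 49.39548 g.
Cost = 49.39548 g / 1000 × $56.4/kg = $2.79.

$2.79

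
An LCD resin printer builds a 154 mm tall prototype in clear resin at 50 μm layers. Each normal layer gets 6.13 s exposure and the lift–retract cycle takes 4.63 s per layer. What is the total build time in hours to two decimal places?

9.21 hours

Layers = ⌈154/0.05⌉ = 3080.
Per-layer time = 6.13 + 4.63 = 10.76 s.
Total = 3080 × 10.76 = 33140.8 s = 9.21 hours.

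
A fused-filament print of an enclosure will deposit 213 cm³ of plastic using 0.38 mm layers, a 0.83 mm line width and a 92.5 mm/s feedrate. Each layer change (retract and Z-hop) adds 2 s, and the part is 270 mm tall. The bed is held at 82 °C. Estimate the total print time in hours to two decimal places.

2.42 hours

Line area = 0.38 × 0.83 = 0.3154 mm².
Toolpath length = 213 cm³ / 0.3154 mm² = 213000 / 0.3154 = 675332.9 mm.
Time extruding = 675332.9 / 92.5 = 7300.9 s.
Number of layers: 270 / 0.38 → 711 (rounded up).
Layer-change overhead = 711 × 2, so 1422 s.
Altogether 7300.9 + 1422 = 8722.9 s, i.e. 2.42 hours.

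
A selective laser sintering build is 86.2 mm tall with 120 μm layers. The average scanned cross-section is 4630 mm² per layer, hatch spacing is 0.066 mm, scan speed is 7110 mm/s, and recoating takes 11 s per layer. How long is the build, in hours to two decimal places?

Layers = ⌈86.2/0.12⌉ = 719.
Scan path per layer = 4630 / 0.066, so 70151.5 mm.
Per-layer scan time = 70151.5 / 7110, so 9.8666 s.
Per-layer time: 9.8666 + 11 → 20.8666 s.
Total: 719 × 20.8666 s = 15003.0854 s → 4.17 hours.

4.17 hours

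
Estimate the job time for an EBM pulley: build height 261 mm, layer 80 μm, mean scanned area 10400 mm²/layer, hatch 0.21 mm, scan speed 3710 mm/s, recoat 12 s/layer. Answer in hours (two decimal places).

22.98 hours

Number of layers: 261 / 0.08 → 3263 (rounded up).
Scan path per layer = 10400 / 0.21 = 49523.8 mm.
Beam time per layer = 49523.8 / 3710 = 13.3487 s.
Per-layer time = 13.3487 + 12 = 25.3487 s.
Build time = 3263 × 25.3487 = 82712.8081 s = 22.98 hours.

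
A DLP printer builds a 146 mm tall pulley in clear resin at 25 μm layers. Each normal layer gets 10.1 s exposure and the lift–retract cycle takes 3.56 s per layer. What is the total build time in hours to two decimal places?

22.16 hours

Number of layers: 146 / 0.025 → 5840 (rounded up).
Each layer takes = 10.1 + 3.56 = 13.66 s.
Build time: 5840 × 13.66 s = 79774.4 s, i.e. 22.16 hours.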